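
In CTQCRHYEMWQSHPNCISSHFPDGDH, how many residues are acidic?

3

The acidic residues are Asp (D) and Glu (E), whose side chains end in a carboxylate group.
Matching residues: E8, D23, D25.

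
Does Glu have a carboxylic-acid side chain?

Yes

Only D (aspartate) and E (glutamate) carry a side-chain carboxylic acid.
Glutamate is in this group.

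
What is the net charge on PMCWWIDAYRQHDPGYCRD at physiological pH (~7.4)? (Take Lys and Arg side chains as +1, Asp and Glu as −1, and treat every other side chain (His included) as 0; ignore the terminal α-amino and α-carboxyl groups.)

-1

Positive (K, R): R10, R18 → +2.
Negative (D, E): D7, D13, D19 → −3.
Net charge = (+2) + (−3) = −1.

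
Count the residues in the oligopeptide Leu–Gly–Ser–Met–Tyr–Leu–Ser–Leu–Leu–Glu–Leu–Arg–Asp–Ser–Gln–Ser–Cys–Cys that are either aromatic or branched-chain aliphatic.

6

Aromatic: F, W, Y. Branched-chain aliphatic: I, L, V.
Aromatic residues here: Tyr5 (1).
Branched-chain aliphatic residues here: Leu1, Leu6, Leu8, Leu9, Leu11 (5).
The two groups share no amino acid, so total = 1 + 5 = 6.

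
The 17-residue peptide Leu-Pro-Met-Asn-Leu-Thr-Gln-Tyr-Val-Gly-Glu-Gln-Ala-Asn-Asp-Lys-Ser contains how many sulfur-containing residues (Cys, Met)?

1

Matching residues: Met3.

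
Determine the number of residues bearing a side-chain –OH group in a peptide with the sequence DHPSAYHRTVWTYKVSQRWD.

6

S, T, and Y are the three residues with a side-chain hydroxyl.
Matching residues: S4, Y6, T9, T12, Y13, S16.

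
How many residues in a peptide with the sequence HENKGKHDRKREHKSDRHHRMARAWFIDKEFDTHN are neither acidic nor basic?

12

Acidic: D, E. Basic: K, R, H. All other residues are neither.
Matching residues: N3, G5, S15, M21, A22, A24, W25, F26, I27, F31, T33, N35.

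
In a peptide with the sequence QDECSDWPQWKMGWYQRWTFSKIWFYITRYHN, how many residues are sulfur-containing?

Cysteine (C, thiol) and methionine (M, thioether) are the two sulfur-containing amino acids.
Matching residues: C4, M12.

2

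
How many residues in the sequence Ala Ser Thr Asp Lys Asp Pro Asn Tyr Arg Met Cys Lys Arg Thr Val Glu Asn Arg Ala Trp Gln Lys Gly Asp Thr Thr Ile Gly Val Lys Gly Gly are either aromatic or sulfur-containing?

4

Aromatic: F, W, Y. Sulfur-containing: C, M.
Aromatic residues here: Tyr9, Trp21 (2).
Sulfur-containing residues here: Met11, Cys12 (2).
The two groups share no amino acid, so total = 2 + 2 = 4.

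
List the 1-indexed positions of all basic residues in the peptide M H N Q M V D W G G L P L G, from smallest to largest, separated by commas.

2

Lysine (K), arginine (R), and histidine (H) have basic, nitrogen-containing side chains.
Matching residues: H2.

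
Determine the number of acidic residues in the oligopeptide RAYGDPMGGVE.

2

The acidic residues are Asp (D) and Glu (E), whose side chains end in a carboxylate group.
Matching residues: D5, E11.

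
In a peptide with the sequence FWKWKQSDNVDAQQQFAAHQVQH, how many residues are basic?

The basic amino acids are Lys (K), Arg (R), and His (H).
Matching residues: K3, K5, H19, H23.

4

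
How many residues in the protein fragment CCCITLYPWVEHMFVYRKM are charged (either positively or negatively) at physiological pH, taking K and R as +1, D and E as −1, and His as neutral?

3

Charged side chains at pH ~7.4: K, R (positive); D, E (negative).
Matching residues: E11, R17, K18.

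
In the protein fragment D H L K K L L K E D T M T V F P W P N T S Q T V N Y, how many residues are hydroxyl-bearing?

Serine (S), threonine (T), and tyrosine (Y) each carry a hydroxyl group on the side chain.
Matching residues: T11, T13, T20, S21, T23, Y26.

6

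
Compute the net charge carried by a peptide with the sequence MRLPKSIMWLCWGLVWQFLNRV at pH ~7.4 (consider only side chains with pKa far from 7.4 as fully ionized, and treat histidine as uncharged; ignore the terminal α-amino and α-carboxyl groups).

+3

At pH ~7.4 the Lys and Arg side chains are protonated (+1), the Asp and Glu side chains are deprotonated (−1), and with His taken as neutral all other side chains carry no charge.
Positive (K, R): R2, K5, R21 → +3.
Negative (D, E): none → −0.
Net charge = (+3) + (−0) = +3.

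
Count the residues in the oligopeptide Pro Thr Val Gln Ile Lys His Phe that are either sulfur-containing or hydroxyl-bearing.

1

Sulfur-containing: C, M. Hydroxyl-bearing: S, T, Y.
Sulfur-containing residues here: none (0).
Hydroxyl-bearing residues here: Thr2 (1).
The two groups share no amino acid, so total = 0 + 1 = 1.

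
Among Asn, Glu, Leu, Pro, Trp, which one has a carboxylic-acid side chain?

Glu

The acidic residues are Asp (D) and Glu (E), whose side chains end in a carboxylate group.
Of the listed options, only Glu belongs to this group.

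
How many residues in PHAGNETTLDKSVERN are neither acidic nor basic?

Acidic: D, E. Basic: K, R, H. All other residues are neither.
Matching residues: P1, A3, G4, N5, T7, T8, L9, S12, V13, N16.

10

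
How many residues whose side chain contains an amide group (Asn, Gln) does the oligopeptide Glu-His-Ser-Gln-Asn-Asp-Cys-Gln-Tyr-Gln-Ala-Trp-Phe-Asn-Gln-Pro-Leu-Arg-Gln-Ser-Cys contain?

7

Matching residues: Gln4, Asn5, Gln8, Gln10, Asn14, Gln15, Gln19.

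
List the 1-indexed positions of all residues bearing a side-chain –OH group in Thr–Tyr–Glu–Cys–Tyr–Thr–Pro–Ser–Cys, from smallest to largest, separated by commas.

1, 2, 5, 6, 8

S, T, and Y are the three residues with a side-chain hydroxyl.
Matching residues: Thr1, Tyr2, Tyr5, Thr6, Ser8.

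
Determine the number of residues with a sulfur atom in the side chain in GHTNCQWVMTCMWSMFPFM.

Cysteine (C, thiol) and methionine (M, thioether) are the two sulfur-containing amino acids.
Matching residues: C5, M9, C11, M12, M15, M19.

6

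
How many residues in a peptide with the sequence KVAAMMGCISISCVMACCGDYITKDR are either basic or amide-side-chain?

Basic: H, K, R. Amide-side-chain: N, Q.
Basic residues here: K1, K24, R26 (3).
Amide-side-chain residues here: none (0).
The two groups share no amino acid, so total = 3 + 0 = 3.

3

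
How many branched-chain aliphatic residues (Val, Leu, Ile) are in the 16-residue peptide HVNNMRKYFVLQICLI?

6

Matching residues: V2, V10, L11, I13, L15, I16.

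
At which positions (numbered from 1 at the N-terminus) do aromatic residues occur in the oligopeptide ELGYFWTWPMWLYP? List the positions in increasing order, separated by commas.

4, 5, 6, 8, 11, 13

F, W, and Y each carry an aromatic ring on the side chain.
Matching residues: Y4, F5, W6, W8, W11, Y13.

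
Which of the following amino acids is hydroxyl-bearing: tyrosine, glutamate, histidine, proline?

The –OH-bearing residues are Ser, Thr (aliphatic alcohols), and Tyr (phenol).
Of the listed options, only tyrosine belongs to this group.

tyrosine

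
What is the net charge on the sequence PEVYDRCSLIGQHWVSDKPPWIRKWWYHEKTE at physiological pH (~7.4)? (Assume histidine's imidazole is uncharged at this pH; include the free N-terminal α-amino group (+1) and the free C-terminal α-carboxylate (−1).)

0

At pH ~7.4 the Lys and Arg side chains are protonated (+1), the Asp and Glu side chains are deprotonated (−1), and with His taken as neutral all other side chains carry no charge.
Positive (K, R): R6, K18, R23, K24, K30 → +5.
Negative (D, E): E2, D5, D17, E29, E32 → −5.
The N-terminus (+1) and C-terminus (−1) cancel.
Net charge = (+5) + (−5) = 0.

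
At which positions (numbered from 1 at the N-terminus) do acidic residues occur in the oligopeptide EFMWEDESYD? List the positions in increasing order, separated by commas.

1, 5, 6, 7, 10

Aspartate (D) and glutamate (E) have carboxylic-acid side chains and are the acidic amino acids.
Matching residues: E1, E5, D6, E7, D10.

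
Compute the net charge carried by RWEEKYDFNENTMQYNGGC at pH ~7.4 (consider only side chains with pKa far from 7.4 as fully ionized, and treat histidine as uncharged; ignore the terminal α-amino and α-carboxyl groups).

The side chains ionized at physiological pH are Lys/Arg (+1) and Asp/Glu (−1); with His treated as neutral, nothing else contributes.
Positive (K, R): R1, K5 → +2.
Negative (D, E): E3, E4, D7, E10 → −4.
Net charge = (+2) + (−4) = −2.

-2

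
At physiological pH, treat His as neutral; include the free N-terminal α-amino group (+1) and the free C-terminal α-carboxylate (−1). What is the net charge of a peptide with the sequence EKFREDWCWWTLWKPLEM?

-1

The side chains ionized at physiological pH are Lys/Arg (+1) and Asp/Glu (−1); with His treated as neutral, nothing else contributes.
Positive (K, R): K2, R4, K14 → +3.
Negative (D, E): E1, E5, D6, E17 → −4.
The N-terminus (+1) and C-terminus (−1) cancel.
Net charge = (+3) + (−4) = −1.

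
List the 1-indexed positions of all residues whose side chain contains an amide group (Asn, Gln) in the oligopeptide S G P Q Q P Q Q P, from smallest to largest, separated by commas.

4, 5, 7, 8

Matching residues: Q4, Q5, Q7, Q8.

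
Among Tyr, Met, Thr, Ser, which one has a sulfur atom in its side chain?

The sulfur-bearing residues are cysteine (–SH) and methionine (–S–CH₃).
Of the listed options, only Met belongs to this group.

Met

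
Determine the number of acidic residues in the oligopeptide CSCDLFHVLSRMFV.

Aspartate (D) and glutamate (E) have carboxylic-acid side chains and are the acidic amino acids.
Matching residues: D4.

1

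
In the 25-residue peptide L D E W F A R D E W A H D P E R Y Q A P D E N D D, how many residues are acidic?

10

The acidic residues are Asp (D) and Glu (E), whose side chains end in a carboxylate group.
Matching residues: D2, E3, D8, E9, D13, E15, D21, E22, D24, D25.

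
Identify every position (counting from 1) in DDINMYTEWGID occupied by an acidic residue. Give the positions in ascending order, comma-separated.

Only D (aspartate) and E (glutamate) carry a side-chain carboxylic acid.
Matching residues: D1, D2, E8, D12.

1, 2, 8, 12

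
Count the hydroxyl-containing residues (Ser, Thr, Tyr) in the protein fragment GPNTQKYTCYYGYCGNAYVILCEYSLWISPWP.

Matching residues: T4, Y7, T8, Y10, Y11, Y13, Y18, Y24, S25, S29.

10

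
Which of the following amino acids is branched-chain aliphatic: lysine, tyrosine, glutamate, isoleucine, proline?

Valine (V), leucine (L), and isoleucine (I) are the branched-chain amino acids.
Of the listed options, only isoleucine belongs to this group.

isoleucine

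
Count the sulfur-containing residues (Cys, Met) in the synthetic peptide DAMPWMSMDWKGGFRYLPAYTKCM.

5

Matching residues: M3, M6, M8, C23, M24.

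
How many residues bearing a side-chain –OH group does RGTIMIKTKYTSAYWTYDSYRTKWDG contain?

11

The –OH-bearing residues are Ser, Thr (aliphatic alcohols), and Tyr (phenol).
Matching residues: T3, T8, Y10, T11, S12, Y14, T16, Y17, S19, Y20, T22.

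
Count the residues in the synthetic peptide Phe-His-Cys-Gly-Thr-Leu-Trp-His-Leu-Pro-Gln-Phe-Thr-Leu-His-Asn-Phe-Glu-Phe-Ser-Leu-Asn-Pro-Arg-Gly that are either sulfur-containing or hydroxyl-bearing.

Sulfur-containing: C, M. Hydroxyl-bearing: S, T, Y.
Sulfur-containing residues here: Cys3 (1).
Hydroxyl-bearing residues here: Thr5, Thr13, Ser20 (3).
The two groups share no amino acid, so total = 1 + 3 = 4.

4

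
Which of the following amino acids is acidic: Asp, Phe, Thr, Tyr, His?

Asp

The acidic residues are Asp (D) and Glu (E), whose side chains end in a carboxylate group.
Of the listed options, only Asp belongs to this group.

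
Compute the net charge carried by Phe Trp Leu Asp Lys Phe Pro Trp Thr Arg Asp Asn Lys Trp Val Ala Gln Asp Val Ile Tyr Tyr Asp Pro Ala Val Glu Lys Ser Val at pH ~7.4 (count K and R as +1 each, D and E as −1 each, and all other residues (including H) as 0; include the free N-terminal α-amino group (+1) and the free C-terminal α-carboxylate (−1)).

-1

Positive (K, R): Lys5, Arg10, Lys13, Lys28 → +4.
Negative (D, E): Asp4, Asp11, Asp18, Asp23, Glu27 → −5.
The N-terminus (+1) and C-terminus (−1) cancel.
Net charge = (+4) + (−5) = −1.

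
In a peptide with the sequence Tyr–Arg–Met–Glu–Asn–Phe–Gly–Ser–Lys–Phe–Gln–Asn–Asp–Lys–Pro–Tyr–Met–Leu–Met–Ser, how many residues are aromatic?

Phenylalanine (F), tryptophan (W), and tyrosine (Y) have aromatic ring side chains.
Matching residues: Tyr1, Phe6, Phe10, Tyr16.

4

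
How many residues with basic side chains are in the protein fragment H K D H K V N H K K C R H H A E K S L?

11

K, R, and H are the three residues with basic side chains (ε-amine, guanidinium, and imidazole respectively).
Matching residues: H1, K2, H4, K5, H8, K9, K10, R12, H13, H14, K17.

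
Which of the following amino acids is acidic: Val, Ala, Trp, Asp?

Asp

The acidic residues are Asp (D) and Glu (E), whose side chains end in a carboxylate group.
Of the listed options, only Asp belongs to this group.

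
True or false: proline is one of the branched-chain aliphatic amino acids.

The BCAAs are Val, Leu, and Ile — aliphatic side chains with a branch point.
Proline is not in this group.

False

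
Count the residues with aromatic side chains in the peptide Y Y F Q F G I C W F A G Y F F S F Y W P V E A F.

The aromatic amino acids are Phe (F, benzyl), Trp (W, indole), and Tyr (Y, phenol).
Matching residues: Y1, Y2, F3, F5, W9, F10, Y13, F14, F15, F17, Y18, W19, F24.

13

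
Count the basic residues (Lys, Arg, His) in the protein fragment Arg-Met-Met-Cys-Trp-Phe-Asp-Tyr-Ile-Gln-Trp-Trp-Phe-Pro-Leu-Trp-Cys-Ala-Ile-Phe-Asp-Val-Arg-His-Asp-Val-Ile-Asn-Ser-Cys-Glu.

3

Matching residues: Arg1, Arg23, His24.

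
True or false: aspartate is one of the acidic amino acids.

True

Aspartate (D) and glutamate (E) have carboxylic-acid side chains and are the acidic amino acids.
Aspartate is in this group.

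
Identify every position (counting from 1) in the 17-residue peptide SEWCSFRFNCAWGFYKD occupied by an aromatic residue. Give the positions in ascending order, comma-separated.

3, 6, 8, 12, 14, 15

Phenylalanine (F), tryptophan (W), and tyrosine (Y) have aromatic ring side chains.
Matching residues: W3, F6, F8, W12, F14, Y15.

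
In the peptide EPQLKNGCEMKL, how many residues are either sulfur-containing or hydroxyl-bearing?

2

Sulfur-containing: C, M. Hydroxyl-bearing: S, T, Y.
Sulfur-containing residues here: C8, M10 (2).
Hydroxyl-bearing residues here: none (0).
The two groups share no amino acid, so total = 2 + 0 = 2.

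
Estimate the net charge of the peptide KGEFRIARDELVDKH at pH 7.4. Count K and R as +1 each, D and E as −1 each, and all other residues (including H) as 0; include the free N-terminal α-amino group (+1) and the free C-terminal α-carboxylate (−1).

Positive (K, R): K1, R5, R8, K14 → +4.
Negative (D, E): E3, D9, E10, D13 → −4.
The N-terminus (+1) and C-terminus (−1) cancel.
Net charge = (+4) + (−4) = 0.

0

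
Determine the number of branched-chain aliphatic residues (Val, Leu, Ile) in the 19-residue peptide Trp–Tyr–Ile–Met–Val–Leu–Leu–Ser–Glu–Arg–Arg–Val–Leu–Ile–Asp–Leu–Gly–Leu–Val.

Matching residues: Ile3, Val5, Leu6, Leu7, Val12, Leu13, Ile14, Leu16, Leu18, Val19.

10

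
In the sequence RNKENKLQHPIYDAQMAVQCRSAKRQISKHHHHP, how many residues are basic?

12

K, R, and H are the three residues with basic side chains (ε-amine, guanidinium, and imidazole respectively).
Matching residues: R1, K3, K6, H9, R21, K24, R25, K29, H30, H31, H32, H33.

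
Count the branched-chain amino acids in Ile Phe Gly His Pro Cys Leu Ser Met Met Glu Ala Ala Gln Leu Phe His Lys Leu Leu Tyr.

5

The BCAAs are Val, Leu, and Ile — aliphatic side chains with a branch point.
Matching residues: Ile1, Leu7, Leu15, Leu19, Leu20.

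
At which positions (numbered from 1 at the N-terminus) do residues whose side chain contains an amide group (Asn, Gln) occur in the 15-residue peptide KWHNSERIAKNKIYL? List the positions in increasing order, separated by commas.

4, 11

Matching residues: N4, N11.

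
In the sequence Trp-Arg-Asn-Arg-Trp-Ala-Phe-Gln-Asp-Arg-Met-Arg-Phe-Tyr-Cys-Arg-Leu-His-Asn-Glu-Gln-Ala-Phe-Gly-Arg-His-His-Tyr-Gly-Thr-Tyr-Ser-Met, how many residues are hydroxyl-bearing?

5

S, T, and Y are the three residues with a side-chain hydroxyl.
Matching residues: Tyr14, Tyr28, Thr30, Tyr31, Ser32.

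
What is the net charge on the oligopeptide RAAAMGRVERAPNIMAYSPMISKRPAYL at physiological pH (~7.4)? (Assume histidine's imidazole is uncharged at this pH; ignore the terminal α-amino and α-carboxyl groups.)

+4

At pH ~7.4 the Lys and Arg side chains are protonated (+1), the Asp and Glu side chains are deprotonated (−1), and with His taken as neutral all other side chains carry no charge.
Positive (K, R): R1, R7, R10, K23, R24 → +5.
Negative (D, E): E9 → −1.
Net charge = (+5) + (−1) = +4.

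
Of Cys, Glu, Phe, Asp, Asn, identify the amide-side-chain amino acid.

Only N (asparagine) and Q (glutamine) carry a side-chain carboxamide.
Of the listed options, only Asn belongs to this group.

Asn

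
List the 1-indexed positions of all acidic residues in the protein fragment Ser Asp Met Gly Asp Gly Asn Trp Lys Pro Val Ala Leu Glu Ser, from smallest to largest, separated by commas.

2, 5, 14

Aspartate (D) and glutamate (E) have carboxylic-acid side chains and are the acidic amino acids.
Matching residues: Asp2, Asp5, Glu14.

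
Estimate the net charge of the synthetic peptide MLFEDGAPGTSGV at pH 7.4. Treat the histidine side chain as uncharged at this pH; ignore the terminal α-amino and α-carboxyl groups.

At pH ~7.4 the Lys and Arg side chains are protonated (+1), the Asp and Glu side chains are deprotonated (−1), and with His taken as neutral all other side chains carry no charge.
Positive (K, R): none → +0.
Negative (D, E): E4, D5 → −2.
Net charge = (+0) + (−2) = −2.

-2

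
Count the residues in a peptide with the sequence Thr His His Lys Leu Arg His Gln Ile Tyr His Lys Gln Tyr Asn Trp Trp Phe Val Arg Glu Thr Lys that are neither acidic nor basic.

13

Acidic: D, E. Basic: K, R, H. All other residues are neither.
Matching residues: Thr1, Leu5, Gln8, Ile9, Tyr10, Gln13, Tyr14, Asn15, Trp16, Trp17, Phe18, Val19, Thr22.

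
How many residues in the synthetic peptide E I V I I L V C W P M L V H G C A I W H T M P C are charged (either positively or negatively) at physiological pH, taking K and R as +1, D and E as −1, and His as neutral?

1

Charged side chains at pH ~7.4: K, R (positive); D, E (negative).
Matching residues: E1.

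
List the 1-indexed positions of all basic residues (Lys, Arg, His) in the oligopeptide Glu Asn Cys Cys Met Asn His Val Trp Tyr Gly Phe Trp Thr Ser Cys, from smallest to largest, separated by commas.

7

Matching residues: His7.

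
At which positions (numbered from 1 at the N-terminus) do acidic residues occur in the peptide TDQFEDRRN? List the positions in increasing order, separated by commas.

2, 5, 6

The acidic residues are Asp (D) and Glu (E), whose side chains end in a carboxylate group.
Matching residues: D2, E5, D6.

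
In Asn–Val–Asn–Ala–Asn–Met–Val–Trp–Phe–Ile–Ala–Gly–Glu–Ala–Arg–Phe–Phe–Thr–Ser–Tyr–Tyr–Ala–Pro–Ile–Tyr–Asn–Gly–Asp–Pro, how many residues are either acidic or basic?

3

Acidic: D, E. Basic: H, K, R.
Acidic residues here: Glu13, Asp28 (2).
Basic residues here: Arg15 (1).
The two groups share no amino acid, so total = 2 + 1 = 3.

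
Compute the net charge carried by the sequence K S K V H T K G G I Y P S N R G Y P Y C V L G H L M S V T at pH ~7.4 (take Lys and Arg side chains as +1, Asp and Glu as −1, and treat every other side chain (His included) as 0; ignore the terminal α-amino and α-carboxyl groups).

Positive (K, R): K1, K3, K7, R15 → +4.
Negative (D, E): none → −0.
Net charge = (+4) + (−0) = +4.

+4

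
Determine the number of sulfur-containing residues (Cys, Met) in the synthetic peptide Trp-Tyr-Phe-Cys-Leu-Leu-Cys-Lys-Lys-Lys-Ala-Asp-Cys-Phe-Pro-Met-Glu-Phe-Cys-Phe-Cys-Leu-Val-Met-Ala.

7

Matching residues: Cys4, Cys7, Cys13, Met16, Cys19, Cys21, Met24.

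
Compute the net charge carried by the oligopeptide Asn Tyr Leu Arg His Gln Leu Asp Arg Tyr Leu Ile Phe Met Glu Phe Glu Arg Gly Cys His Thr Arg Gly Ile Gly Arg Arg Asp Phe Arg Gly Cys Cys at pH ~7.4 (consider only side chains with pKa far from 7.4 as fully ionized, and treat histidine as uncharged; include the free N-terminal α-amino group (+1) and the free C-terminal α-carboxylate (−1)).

The side chains ionized at physiological pH are Lys/Arg (+1) and Asp/Glu (−1); with His treated as neutral, nothing else contributes.
Positive (K, R): Arg4, Arg9, Arg18, Arg23, Arg27, Arg28, Arg31 → +7.
Negative (D, E): Asp8, Glu15, Glu17, Asp29 → −4.
The N-terminus (+1) and C-terminus (−1) cancel.
Net charge = (+7) + (−4) = +3.

+3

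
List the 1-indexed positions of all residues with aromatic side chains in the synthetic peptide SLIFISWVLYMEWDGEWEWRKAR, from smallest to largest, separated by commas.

F, W, and Y each carry an aromatic ring on the side chain.
Matching residues: F4, W7, Y10, W13, W17, W19.

4, 7, 10, 13, 17, 19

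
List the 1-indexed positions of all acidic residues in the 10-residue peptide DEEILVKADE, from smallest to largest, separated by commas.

Only D (aspartate) and E (glutamate) carry a side-chain carboxylic acid.
Matching residues: D1, E2, E3, D9, E10.

1, 2, 3, 9, 10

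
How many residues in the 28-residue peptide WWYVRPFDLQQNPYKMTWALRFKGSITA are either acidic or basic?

5

Acidic: D, E. Basic: H, K, R.
Acidic residues here: D8 (1).
Basic residues here: R5, K15, R21, K23 (4).
The two groups share no amino acid, so total = 1 + 4 = 5.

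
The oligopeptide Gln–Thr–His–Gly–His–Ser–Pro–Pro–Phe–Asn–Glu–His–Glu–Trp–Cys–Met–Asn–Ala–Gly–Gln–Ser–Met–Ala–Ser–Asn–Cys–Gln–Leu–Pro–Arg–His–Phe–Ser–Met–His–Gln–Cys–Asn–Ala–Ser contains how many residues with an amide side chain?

8

Asparagine (N) and glutamine (Q) have uncharged amide side chains.
Matching residues: Gln1, Asn10, Asn17, Gln20, Asn25, Gln27, Gln36, Asn38.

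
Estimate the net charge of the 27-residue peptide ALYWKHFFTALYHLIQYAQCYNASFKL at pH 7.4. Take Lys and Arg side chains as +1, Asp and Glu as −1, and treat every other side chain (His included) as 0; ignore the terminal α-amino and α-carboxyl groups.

Positive (K, R): K5, K26 → +2.
Negative (D, E): none → −0.
Net charge = (+2) + (−0) = +2.

+2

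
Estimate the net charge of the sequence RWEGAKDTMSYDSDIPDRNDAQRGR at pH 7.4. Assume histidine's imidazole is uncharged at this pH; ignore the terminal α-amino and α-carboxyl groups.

The side chains ionized at physiological pH are Lys/Arg (+1) and Asp/Glu (−1); with His treated as neutral, nothing else contributes.
Positive (K, R): R1, K6, R18, R23, R25 → +5.
Negative (D, E): E3, D7, D12, D14, D17, D20 → −6.
Net charge = (+5) + (−6) = −1.

-1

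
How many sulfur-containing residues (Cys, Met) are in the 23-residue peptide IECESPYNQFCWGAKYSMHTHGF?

3

Matching residues: C3, C11, M18.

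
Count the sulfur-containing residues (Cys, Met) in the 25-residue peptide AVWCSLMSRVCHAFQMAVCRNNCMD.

Matching residues: C4, M7, C11, M16, C19, C23, M24.

7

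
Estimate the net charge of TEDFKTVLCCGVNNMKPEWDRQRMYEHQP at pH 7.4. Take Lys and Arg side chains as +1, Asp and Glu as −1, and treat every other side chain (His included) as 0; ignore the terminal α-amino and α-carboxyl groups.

Positive (K, R): K5, K16, R21, R23 → +4.
Negative (D, E): E2, D3, E18, D20, E26 → −5.
Net charge = (+4) + (−5) = −1.

-1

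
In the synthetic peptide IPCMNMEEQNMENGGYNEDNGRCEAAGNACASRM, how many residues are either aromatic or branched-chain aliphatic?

Aromatic: F, W, Y. Branched-chain aliphatic: I, L, V.
Aromatic residues here: Y16 (1).
Branched-chain aliphatic residues here: I1 (1).
The two groups share no amino acid, so total = 1 + 1 = 2.

2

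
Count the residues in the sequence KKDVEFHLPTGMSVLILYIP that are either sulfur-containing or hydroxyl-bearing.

Sulfur-containing: C, M. Hydroxyl-bearing: S, T, Y.
Sulfur-containing residues here: M12 (1).
Hydroxyl-bearing residues here: T10, S13, Y18 (3).
The two groups share no amino acid, so total = 1 + 3 = 4.

4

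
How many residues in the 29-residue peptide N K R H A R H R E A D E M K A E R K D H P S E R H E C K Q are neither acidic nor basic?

9

Acidic: D, E. Basic: K, R, H. All other residues are neither.
Matching residues: N1, A5, A10, M13, A15, P21, S22, C27, Q29.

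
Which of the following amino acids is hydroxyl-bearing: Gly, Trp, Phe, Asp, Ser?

Serine (S), threonine (T), and tyrosine (Y) each carry a hydroxyl group on the side chain.
Of the listed options, only Ser belongs to this group.

Ser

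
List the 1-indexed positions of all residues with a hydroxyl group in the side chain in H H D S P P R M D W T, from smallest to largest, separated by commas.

S, T, and Y are the three residues with a side-chain hydroxyl.
Matching residues: S4, T11.

4, 11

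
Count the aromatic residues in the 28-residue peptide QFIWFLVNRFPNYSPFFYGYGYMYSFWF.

14

Phenylalanine (F), tryptophan (W), and tyrosine (Y) have aromatic ring side chains.
Matching residues: F2, W4, F5, F10, Y13, F16, F17, Y18, Y20, Y22, Y24, F26, W27, F28.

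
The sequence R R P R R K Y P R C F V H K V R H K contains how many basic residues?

11

The basic amino acids are Lys (K), Arg (R), and His (H).
Matching residues: R1, R2, R4, R5, K6, R9, H13, K14, R16, H17, K18.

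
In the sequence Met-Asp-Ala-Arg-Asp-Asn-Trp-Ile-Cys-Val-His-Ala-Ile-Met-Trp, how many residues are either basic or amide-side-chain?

Basic: H, K, R. Amide-side-chain: N, Q.
Basic residues here: Arg4, His11 (2).
Amide-side-chain residues here: Asn6 (1).
The two groups share no amino acid, so total = 2 + 1 = 3.

3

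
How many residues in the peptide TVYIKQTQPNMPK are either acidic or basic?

2

Acidic: D, E. Basic: H, K, R.
Acidic residues here: none (0).
Basic residues here: K5, K13 (2).
The two groups share no amino acid, so total = 0 + 2 = 2.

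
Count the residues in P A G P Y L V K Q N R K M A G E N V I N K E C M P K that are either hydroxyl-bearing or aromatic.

Hydroxyl-bearing: S, T, Y. Aromatic: F, W, Y.
Hydroxyl-bearing residues here: Y5 (1).
Aromatic residues here: Y5 (1).
Y is in both groups, so the 1 Y residue must not be double-counted.
Total = 1 + 1 − 1 = 1.

1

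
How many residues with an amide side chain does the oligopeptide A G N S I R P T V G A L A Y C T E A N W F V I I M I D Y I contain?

2

Asparagine (N) and glutamine (Q) have uncharged amide side chains.
Matching residues: N3, N19.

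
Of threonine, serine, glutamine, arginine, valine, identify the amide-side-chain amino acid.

Asparagine (N) and glutamine (Q) have uncharged amide side chains.
Of the listed options, only glutamine belongs to this group.

glutamine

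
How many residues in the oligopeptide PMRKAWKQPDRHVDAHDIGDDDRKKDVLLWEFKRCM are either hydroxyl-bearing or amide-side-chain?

Hydroxyl-bearing: S, T, Y. Amide-side-chain: N, Q.
Hydroxyl-bearing residues here: none (0).
Amide-side-chain residues here: Q8 (1).
The two groups share no amino acid, so total = 0 + 1 = 1.

1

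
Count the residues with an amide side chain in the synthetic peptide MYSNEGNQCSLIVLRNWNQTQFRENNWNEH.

The amide-side-chain residues are Asn (N) and Gln (Q).
Matching residues: N4, N7, Q8, N16, N18, Q19, Q21, N25, N26, N28.

10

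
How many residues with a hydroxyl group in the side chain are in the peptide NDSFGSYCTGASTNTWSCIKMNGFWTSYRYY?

The –OH-bearing residues are Ser, Thr (aliphatic alcohols), and Tyr (phenol).
Matching residues: S3, S6, Y7, T9, S12, T13, T15, S17, T26, S27, Y28, Y30, Y31.

13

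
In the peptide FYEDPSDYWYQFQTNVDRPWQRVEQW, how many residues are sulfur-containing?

Cysteine (C, thiol) and methionine (M, thioether) are the two sulfur-containing amino acids.
None of the 26 residues belong to this group.

0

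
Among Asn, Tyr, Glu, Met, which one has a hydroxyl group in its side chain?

The –OH-bearing residues are Ser, Thr (aliphatic alcohols), and Tyr (phenol).
Of the listed options, only Tyr belongs to this group.

Tyr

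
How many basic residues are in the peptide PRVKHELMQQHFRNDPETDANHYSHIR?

Lysine (K), arginine (R), and histidine (H) have basic, nitrogen-containing side chains.
Matching residues: R2, K4, H5, H11, R13, H22, H25, R27.

8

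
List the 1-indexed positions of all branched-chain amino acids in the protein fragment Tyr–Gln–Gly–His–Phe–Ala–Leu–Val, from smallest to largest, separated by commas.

V, L, and I make up the branched-chain aliphatic group.
Matching residues: Leu7, Val8.

7, 8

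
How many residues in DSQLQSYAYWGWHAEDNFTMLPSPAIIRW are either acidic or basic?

Acidic: D, E. Basic: H, K, R.
Acidic residues here: D1, E15, D16 (3).
Basic residues here: H13, R28 (2).
The two groups share no amino acid, so total = 3 + 2 = 5.

5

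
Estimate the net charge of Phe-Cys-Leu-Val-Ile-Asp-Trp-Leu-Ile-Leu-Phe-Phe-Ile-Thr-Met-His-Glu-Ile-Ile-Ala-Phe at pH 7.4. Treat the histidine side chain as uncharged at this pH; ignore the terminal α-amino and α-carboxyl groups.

-2

Near pH 7.4, K and R contribute +1 each, D and E contribute −1 each, and every other side chain (His included, as stated) is uncharged.
Positive (K, R): none → +0.
Negative (D, E): Asp6, Glu17 → −2.
Net charge = (+0) + (−2) = −2.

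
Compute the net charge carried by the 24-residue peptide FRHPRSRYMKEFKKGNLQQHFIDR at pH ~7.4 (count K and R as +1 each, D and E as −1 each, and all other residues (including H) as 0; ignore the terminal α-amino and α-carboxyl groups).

Positive (K, R): R2, R5, R7, K10, K13, K14, R24 → +7.
Negative (D, E): E11, D23 → −2.
Net charge = (+7) + (−2) = +5.

+5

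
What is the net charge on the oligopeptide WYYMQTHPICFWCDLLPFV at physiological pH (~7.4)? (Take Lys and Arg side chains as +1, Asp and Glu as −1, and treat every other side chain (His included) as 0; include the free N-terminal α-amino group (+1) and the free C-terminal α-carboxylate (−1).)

-1

Positive (K, R): none → +0.
Negative (D, E): D14 → −1.
The N-terminus (+1) and C-terminus (−1) cancel.
Net charge = (+0) + (−1) = −1.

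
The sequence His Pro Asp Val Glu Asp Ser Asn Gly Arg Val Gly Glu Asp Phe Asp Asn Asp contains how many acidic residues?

Aspartate (D) and glutamate (E) have carboxylic-acid side chains and are the acidic amino acids.
Matching residues: Asp3, Glu5, Asp6, Glu13, Asp14, Asp16, Asp18.

7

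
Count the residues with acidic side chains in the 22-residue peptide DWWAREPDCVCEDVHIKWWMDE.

7

The acidic residues are Asp (D) and Glu (E), whose side chains end in a carboxylate group.
Matching residues: D1, E6, D8, E12, D13, D21, E22.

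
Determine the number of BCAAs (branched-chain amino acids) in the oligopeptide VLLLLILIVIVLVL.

V, L, and I make up the branched-chain aliphatic group.
Matching residues: V1, L2, L3, L4, L5, I6, L7, I8, V9, I10, V11, L12, V13, L14.

14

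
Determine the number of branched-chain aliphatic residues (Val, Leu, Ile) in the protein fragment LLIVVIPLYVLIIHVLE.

Matching residues: L1, L2, I3, V4, V5, I6, L8, V10, L11, I12, I13, V15, L16.

13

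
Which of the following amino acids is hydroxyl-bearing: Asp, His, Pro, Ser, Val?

The –OH-bearing residues are Ser, Thr (aliphatic alcohols), and Tyr (phenol).
Of the listed options, only Ser belongs to this group.

Ser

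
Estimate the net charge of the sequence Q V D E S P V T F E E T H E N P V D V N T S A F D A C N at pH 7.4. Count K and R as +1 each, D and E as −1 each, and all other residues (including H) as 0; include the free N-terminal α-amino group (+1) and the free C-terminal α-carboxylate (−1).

Positive (K, R): none → +0.
Negative (D, E): D3, E4, E10, E11, E14, D18, D25 → −7.
The N-terminus (+1) and C-terminus (−1) cancel.
Net charge = (+0) + (−7) = −7.

-7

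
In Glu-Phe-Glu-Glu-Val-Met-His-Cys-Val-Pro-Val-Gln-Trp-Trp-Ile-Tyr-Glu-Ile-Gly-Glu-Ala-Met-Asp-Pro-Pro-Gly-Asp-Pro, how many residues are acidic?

7

Aspartate (D) and glutamate (E) have carboxylic-acid side chains and are the acidic amino acids.
Matching residues: Glu1, Glu3, Glu4, Glu17, Glu20, Asp23, Asp27.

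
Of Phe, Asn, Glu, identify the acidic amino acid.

Glu

Only D (aspartate) and E (glutamate) carry a side-chain carboxylic acid.
Of the listed options, only Glu belongs to this group.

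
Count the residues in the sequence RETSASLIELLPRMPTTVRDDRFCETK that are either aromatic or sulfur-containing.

Aromatic: F, W, Y. Sulfur-containing: C, M.
Aromatic residues here: F23 (1).
Sulfur-containing residues here: M14, C24 (2).
The two groups share no amino acid, so total = 1 + 2 = 3.

3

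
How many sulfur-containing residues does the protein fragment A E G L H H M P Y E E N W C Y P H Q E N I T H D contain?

The sulfur-bearing residues are cysteine (–SH) and methionine (–S–CH₃).
Matching residues: M7, C14.

2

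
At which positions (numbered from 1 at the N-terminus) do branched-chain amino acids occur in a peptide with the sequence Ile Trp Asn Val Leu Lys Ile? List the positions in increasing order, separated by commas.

1, 4, 5, 7

V, L, and I make up the branched-chain aliphatic group.
Matching residues: Ile1, Val4, Leu5, Ile7.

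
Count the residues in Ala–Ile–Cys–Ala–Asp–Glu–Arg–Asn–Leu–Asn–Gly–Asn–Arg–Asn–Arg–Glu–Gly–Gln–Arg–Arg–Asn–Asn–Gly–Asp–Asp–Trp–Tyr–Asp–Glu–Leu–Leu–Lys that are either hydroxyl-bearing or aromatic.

Hydroxyl-bearing: S, T, Y. Aromatic: F, W, Y.
Hydroxyl-bearing residues here: Tyr27 (1).
Aromatic residues here: Trp26, Tyr27 (2).
Y is in both groups, so the 1 Y residue must not be double-counted.
Total = 1 + 2 − 1 = 2.

2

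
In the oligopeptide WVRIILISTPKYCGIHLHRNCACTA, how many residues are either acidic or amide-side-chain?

1

Acidic: D, E. Amide-side-chain: N, Q.
Acidic residues here: none (0).
Amide-side-chain residues here: N20 (1).
The two groups share no amino acid, so total = 0 + 1 = 1.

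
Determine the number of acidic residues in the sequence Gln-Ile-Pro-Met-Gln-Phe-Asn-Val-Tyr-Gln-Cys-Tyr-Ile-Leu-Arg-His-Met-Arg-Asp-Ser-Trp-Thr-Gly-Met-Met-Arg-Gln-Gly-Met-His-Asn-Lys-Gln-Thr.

1

The acidic residues are Asp (D) and Glu (E), whose side chains end in a carboxylate group.
Matching residues: Asp19.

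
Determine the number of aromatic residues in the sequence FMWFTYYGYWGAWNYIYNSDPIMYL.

The aromatic amino acids are Phe (F, benzyl), Trp (W, indole), and Tyr (Y, phenol).
Matching residues: F1, W3, F4, Y6, Y7, Y9, W10, W13, Y15, Y17, Y24.

11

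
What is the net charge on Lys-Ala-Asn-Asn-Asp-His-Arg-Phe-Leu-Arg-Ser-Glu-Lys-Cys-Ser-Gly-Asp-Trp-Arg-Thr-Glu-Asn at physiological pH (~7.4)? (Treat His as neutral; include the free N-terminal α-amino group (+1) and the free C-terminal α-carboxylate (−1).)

At pH ~7.4 the Lys and Arg side chains are protonated (+1), the Asp and Glu side chains are deprotonated (−1), and with His taken as neutral all other side chains carry no charge.
Positive (K, R): Lys1, Arg7, Arg10, Lys13, Arg19 → +5.
Negative (D, E): Asp5, Glu12, Asp17, Glu21 → −4.
The N-terminus (+1) and C-terminus (−1) cancel.
Net charge = (+5) + (−4) = +1.

+1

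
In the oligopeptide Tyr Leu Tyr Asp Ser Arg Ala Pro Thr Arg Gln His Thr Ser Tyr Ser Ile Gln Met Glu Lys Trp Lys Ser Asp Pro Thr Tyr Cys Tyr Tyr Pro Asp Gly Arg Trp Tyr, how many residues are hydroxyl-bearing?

S, T, and Y are the three residues with a side-chain hydroxyl.
Matching residues: Tyr1, Tyr3, Ser5, Thr9, Thr13, Ser14, Tyr15, Ser16, Ser24, Thr27, Tyr28, Tyr30, Tyr31, Tyr37.

14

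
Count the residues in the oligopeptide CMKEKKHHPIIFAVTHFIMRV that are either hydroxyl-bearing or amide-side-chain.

Hydroxyl-bearing: S, T, Y. Amide-side-chain: N, Q.
Hydroxyl-bearing residues here: T15 (1).
Amide-side-chain residues here: none (0).
The two groups share no amino acid, so total = 1 + 0 = 1.

1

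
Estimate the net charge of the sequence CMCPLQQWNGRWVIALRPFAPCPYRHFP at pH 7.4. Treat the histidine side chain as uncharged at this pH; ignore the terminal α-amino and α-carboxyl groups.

+3

The side chains ionized at physiological pH are Lys/Arg (+1) and Asp/Glu (−1); with His treated as neutral, nothing else contributes.
Positive (K, R): R11, R17, R25 → +3.
Negative (D, E): none → −0.
Net charge = (+3) + (−0) = +3.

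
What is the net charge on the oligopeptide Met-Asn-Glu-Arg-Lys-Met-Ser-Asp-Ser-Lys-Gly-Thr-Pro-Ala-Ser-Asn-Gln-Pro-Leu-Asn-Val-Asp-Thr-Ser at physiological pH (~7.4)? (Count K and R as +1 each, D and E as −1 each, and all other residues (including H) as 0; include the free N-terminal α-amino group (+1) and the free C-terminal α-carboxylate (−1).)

0

Positive (K, R): Arg4, Lys5, Lys10 → +3.
Negative (D, E): Glu3, Asp8, Asp22 → −3.
The N-terminus (+1) and C-terminus (−1) cancel.
Net charge = (+3) + (−3) = 0.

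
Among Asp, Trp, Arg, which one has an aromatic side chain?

Trp

F, W, and Y each carry an aromatic ring on the side chain.
Of the listed options, only Trp belongs to this group.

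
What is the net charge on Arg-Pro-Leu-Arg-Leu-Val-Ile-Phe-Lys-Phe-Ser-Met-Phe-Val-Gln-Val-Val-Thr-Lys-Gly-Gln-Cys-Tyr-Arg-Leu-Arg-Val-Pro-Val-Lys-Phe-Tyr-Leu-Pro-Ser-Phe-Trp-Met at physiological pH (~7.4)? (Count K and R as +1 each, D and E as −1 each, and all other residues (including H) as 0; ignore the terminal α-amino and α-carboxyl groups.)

Positive (K, R): Arg1, Arg4, Lys9, Lys19, Arg24, Arg26, Lys30 → +7.
Negative (D, E): none → −0.
Net charge = (+7) + (−0) = +7.

+7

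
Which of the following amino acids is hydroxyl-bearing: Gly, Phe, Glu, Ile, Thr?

Thr

Serine (S), threonine (T), and tyrosine (Y) each carry a hydroxyl group on the side chain.
Of the listed options, only Thr belongs to this group.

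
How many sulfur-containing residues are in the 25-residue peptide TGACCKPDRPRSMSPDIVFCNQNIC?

The sulfur-bearing residues are cysteine (–SH) and methionine (–S–CH₃).
Matching residues: C4, C5, M13, C20, C25.

5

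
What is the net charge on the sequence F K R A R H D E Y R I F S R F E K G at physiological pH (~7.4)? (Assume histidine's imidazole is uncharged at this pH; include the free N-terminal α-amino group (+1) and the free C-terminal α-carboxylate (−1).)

+3

Near pH 7.4, K and R contribute +1 each, D and E contribute −1 each, and every other side chain (His included, as stated) is uncharged.
Positive (K, R): K2, R3, R5, R10, R14, K17 → +6.
Negative (D, E): D7, E8, E16 → −3.
The N-terminus (+1) and C-terminus (−1) cancel.
Net charge = (+6) + (−3) = +3.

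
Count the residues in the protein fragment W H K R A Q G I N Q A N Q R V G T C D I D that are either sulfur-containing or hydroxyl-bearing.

Sulfur-containing: C, M. Hydroxyl-bearing: S, T, Y.
Sulfur-containing residues here: C18 (1).
Hydroxyl-bearing residues here: T17 (1).
The two groups share no amino acid, so total = 1 + 1 = 2.

2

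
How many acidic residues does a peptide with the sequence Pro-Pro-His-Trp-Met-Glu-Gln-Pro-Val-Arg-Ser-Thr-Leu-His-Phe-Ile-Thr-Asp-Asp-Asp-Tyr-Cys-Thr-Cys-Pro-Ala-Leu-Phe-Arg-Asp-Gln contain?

Only D (aspartate) and E (glutamate) carry a side-chain carboxylic acid.
Matching residues: Glu6, Asp18, Asp19, Asp20, Asp30.

5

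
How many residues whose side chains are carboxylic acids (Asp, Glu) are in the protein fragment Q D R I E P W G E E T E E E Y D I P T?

Matching residues: D2, E5, E9, E10, E12, E13, E14, D16.

8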